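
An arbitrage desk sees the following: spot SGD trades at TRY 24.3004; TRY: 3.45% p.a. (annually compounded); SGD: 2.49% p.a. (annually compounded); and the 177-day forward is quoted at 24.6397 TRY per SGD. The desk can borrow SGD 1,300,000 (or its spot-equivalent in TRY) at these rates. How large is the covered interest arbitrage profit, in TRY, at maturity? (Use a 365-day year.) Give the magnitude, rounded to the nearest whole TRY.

T = 177/365 years.
Route A — deposit SGD, sell forward: 1,300,000 × 1.0119983224 × 24.6397 = TRY 32,415,935.58.
Route B — convert at spot, deposit TRY: 1,300,000 × 24.3004 × 1.0165840259 = TRY 32,114,418.00.
The quoted forward overvalues SGD, so borrow TRY, buy SGD at spot, deposit the SGD at 2.49%, and sell the proceeds forward at 24.6397.
Arbitrage profit = |32,415,935.58 − 32,114,418.00| = TRY 301,518.

TRY 301,518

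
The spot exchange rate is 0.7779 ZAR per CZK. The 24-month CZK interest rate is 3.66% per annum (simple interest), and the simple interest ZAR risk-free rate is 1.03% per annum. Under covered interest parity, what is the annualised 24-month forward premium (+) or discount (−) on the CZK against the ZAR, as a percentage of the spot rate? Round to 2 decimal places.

-2.45%

T = 2 years.
F = S · g_ZAR/g_CZK = 0.7779 × 1.020600/1.073200 = 0.7397733.
(F − S)/S ÷ T = (0.7397733 − 0.7779)/0.7779/2 = -0.024506 → -2.45%.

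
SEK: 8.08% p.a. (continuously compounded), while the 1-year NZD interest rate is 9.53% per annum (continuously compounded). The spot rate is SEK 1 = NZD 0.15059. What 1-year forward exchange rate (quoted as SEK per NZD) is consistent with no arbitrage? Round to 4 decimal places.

6.5450

T = 1 year.
NZD accumulates by e^(0.0953×1) = 1.0999888.
SEK accumulates by e^(0.0808×1) = 1.084154.
CIP: F = S · (grow NZD)/(grow SEK) = 0.15059 × 1.0999888/1.084154 = 0.1527895 NZD per SEK.
Quoted the other way: 1/0.1527895 = 6.5450 SEK per NZD.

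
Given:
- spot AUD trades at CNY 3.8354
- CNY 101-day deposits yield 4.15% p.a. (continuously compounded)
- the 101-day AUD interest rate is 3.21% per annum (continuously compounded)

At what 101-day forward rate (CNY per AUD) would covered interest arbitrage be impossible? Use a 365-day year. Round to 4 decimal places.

T = 101/365 years.
CNY growth factor: e^(0.0415×101/365) = 1.0115498.
AUD growth factor: e^(0.0321×101/365) = 1.008922.
CIP: F = S · (grow CNY)/(grow AUD) = 3.8354 × 1.0115498/1.008922 = 3.845390 CNY per AUD.

3.8454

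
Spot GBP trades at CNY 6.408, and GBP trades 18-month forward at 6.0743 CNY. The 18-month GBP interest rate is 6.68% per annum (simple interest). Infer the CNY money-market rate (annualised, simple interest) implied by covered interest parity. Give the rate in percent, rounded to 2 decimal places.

T = 18/12 years.
CIP gives F = S · g_CNY/g_GBP, so g_CNY/g_GBP = 6.0743/6.408 = 0.9479245.
The GBP side grows by 1 + 0.0668×18/12 = 1.100200.
So the CNY growth factor = 1.0429065.
r = (1.0429065 − 1)/(18/12) = 0.028604 → 2.86%.

2.86%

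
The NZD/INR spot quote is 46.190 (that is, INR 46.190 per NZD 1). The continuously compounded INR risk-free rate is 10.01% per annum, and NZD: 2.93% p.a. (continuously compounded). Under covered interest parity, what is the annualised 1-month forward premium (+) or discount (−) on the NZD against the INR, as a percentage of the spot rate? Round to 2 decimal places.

+7.10%

T = 1/12 years.
No-arbitrage forward: 46.19 × 1.0083766 / 1.0024446 = 46.463331 INR/NZD.
Annualised premium = (F − S)/S × (1/T) = (46.463331 − 46.19)/46.19 ÷ (1/12) = 7.10%.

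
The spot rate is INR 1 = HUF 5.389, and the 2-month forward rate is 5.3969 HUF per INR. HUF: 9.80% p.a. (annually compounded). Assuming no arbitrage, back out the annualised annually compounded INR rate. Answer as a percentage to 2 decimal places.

8.84%

T = 2/12 years.
F/S = 5.3969/5.389 = 1.0014659 = (growth of HUF) / (growth of INR).
The HUF side grows by (1 + 0.0980)^(2/12) = 1.0157038.
So the INR growth factor = 1.0142171.
r = 1.0142171^(12/2) − 1 = 0.088393 → 8.84%.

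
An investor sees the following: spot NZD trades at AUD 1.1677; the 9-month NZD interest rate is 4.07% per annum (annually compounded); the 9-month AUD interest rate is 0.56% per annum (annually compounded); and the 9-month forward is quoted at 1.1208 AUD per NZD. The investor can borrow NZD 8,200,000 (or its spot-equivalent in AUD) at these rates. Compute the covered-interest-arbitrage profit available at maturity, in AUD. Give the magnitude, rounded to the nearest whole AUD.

AUD 145,629

T = 9/12 years.
Route A — deposit NZD, sell forward: 8,200,000 × 1.030372279 × 1.1208 = AUD 9,469,698.25.
Route B — convert at spot, deposit AUD: 8,200,000 × 1.1677 × 1.004197067 = AUD 9,615,327.50.
The quoted forward undervalues NZD, so borrow NZD, convert to AUD at spot, deposit the AUD at 0.56%, and buy NZD forward at 1.1208 to cover the loan.
Arbitrage profit = |9,469,698.25 − 9,615,327.50| = AUD 145,629.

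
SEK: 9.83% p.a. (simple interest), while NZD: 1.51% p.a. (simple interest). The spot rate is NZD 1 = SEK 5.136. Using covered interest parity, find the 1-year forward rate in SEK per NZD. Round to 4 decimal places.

T = 1 year.
SEK accumulates by 1 + 0.0983×1 = 1.098300.
NZD growth factor: 1 + 0.0151×1 = 1.015100.
CIP: F = S · (grow SEK)/(grow NZD) = 5.136 × 1.098300/1.015100 = 5.556959 SEK per NZD.

5.5570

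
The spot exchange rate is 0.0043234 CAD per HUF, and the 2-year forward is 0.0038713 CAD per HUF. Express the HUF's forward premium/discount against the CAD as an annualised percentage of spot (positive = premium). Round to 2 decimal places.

-5.23%

T = 2 years.
HUF trades forward at -10.45705% vs spot over the period.
Annualise by dividing by T: -0.1045705 / 2 = -0.052285 → -5.23%.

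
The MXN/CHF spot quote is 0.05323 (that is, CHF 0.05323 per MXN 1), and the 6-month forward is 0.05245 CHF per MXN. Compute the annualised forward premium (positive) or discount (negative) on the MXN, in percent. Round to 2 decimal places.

-2.93%

T = 6/12 years.
(F − S)/S = (0.05245 − 0.05323)/0.05323 = -0.0146534.
Annualise by dividing by T: -0.0146534 / (6/12) = -0.029307 → -2.93%.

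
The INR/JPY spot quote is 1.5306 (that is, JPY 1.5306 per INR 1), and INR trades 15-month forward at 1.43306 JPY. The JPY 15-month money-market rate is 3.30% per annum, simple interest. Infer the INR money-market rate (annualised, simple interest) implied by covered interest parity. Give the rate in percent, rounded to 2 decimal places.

T = 15/12 years.
By CIP, F/S equals the JPY-to-INR growth ratio: 1.43306/1.5306 = 0.9362734.
JPY growth factor: 1 + 0.0330×15/12 = 1.041250.
That pins the INR growth at 1.1121217.
r = (1.1121217 − 1)/(15/12) = 0.089697 → 8.97%.

8.97%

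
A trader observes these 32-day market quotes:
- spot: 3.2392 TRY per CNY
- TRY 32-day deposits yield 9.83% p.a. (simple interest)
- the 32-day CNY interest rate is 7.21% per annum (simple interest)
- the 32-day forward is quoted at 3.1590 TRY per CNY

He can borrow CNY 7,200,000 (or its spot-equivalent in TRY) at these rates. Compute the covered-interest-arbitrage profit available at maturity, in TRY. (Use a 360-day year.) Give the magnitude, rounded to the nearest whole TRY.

T = 32/360 years.
Invest the CNY and cover forward: 7,200,000 × 1.0064088889 × 3.1590 = TRY 22,890,568.90.
Convert at spot and invest in TRY: 7,200,000 × 3.2392 × 1.0087377778 = TRY 23,526,024.55.
The quoted forward undervalues CNY, so borrow CNY, convert to TRY at spot, deposit the TRY at 9.83%, and buy CNY forward at 3.1590 to cover the loan.
Arbitrage profit = |22,890,568.90 − 23,526,024.55| = TRY 635,456.

TRY 635,456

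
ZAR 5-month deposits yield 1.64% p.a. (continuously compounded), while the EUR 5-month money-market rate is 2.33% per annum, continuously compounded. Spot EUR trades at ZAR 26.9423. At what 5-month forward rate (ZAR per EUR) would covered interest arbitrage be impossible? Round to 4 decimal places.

T = 5/12 years.
ZAR accumulates by e^(0.0164×5/12) = 1.00685673.
EUR growth factor: e^(0.0233×5/12) = 1.00975561.
CIP: F = S · (grow ZAR)/(grow EUR) = 26.9423 × 1.00685673/1.00975561 = 26.864952 ZAR per EUR.

26.8650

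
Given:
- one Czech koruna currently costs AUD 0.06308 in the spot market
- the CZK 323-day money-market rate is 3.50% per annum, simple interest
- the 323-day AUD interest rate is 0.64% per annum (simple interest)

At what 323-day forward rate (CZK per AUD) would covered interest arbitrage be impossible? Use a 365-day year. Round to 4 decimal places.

16.2518

T = 323/365 years.
AUD accumulates by 1 + 0.0064×323/365 = 1.00566356.
CZK growth factor: 1 + 0.0350×323/365 = 1.0309726.
So F = 0.06308 × 1.00566356 / 1.0309726 = 0.061531468 (AUD/CZK).
Invert for CZK per AUD: 1 / 0.061531468 = 16.2518.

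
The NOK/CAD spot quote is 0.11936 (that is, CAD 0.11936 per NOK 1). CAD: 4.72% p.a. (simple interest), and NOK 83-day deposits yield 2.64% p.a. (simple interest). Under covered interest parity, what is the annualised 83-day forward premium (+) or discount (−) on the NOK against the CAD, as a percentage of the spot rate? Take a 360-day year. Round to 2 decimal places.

T = 83/360 years.
No-arbitrage forward: 0.11936 × 1.0108822 / 1.0060867 = 0.11992893 CAD/NOK.
Annualised premium = (F − S)/S × (1/T) = (0.11992893 − 0.11936)/0.11936 ÷ (83/360) = 2.07%.

+2.07%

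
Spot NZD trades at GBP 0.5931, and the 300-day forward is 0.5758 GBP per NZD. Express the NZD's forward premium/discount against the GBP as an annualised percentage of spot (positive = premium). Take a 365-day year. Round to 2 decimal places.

T = 300/365 years.
(F − S)/S = (0.5758 − 0.5931)/0.5931 = -0.0291688.
Per annum: -0.0291688 / (300/365) = -0.035489 = -3.55%.

-3.55%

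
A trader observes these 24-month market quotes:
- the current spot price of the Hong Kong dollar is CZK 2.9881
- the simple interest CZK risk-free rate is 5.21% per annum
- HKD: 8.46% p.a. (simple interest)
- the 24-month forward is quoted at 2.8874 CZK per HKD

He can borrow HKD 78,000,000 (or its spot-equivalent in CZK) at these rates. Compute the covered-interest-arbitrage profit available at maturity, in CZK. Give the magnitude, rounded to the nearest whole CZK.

T = 2 years.
Keep in HKD, deliver into the forward: 78,000,000·1.169200·2.8874 = CZK 263,323,950.24.
Swap to CZK now, deposit: 78,000,000·2.9881·1.104200 = CZK 257,357,881.56.
The quoted forward overvalues HKD, so borrow CZK, buy HKD at spot, deposit the HKD at 8.46%, and sell the proceeds forward at 2.8874.
Profit = 263,323,950.24 − 257,357,881.56 = CZK 5,966,069.

CZK 5,966,069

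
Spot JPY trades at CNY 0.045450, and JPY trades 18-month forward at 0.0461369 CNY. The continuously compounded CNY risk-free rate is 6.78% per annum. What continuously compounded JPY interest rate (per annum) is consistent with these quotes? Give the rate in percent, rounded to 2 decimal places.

5.78%

T = 18/12 years.
CIP gives F = S · g_CNY/g_JPY, so g_CNY/g_JPY = 0.0461369/0.04545 = 1.0151133.
CNY growth factor: e^(0.0678×18/12) = 1.1070513.
That pins the JPY growth at 1.0905692.
r = ln(1.0905692)/(18/12) = 0.057800 → 5.78%.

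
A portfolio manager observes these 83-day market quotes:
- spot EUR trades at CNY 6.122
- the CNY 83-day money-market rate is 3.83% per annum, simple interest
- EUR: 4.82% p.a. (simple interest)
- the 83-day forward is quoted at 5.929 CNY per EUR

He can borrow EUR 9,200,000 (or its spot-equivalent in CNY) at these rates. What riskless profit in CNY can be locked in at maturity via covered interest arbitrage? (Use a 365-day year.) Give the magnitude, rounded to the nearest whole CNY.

T = 83/365 years.
Keep in EUR, deliver into the forward: 9,200,000·1.0109605479·5.929 = CNY 55,144,662.81.
Swap to CNY now, deposit: 9,200,000·6.122·1.0087093151 = CNY 56,812,929.53.
The quoted forward undervalues EUR, so borrow EUR, convert to CNY at spot, deposit the CNY at 3.83%, and buy EUR forward at 5.929 to cover the loan.
The gap between the two covered legs is CNY 1,668,267.

CNY 1,668,267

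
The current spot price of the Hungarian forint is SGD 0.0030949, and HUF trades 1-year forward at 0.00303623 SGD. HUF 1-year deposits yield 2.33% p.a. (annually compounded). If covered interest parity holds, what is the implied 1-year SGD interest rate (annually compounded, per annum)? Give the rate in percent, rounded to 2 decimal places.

0.39%

T = 1 year.
CIP gives F = S · g_SGD/g_HUF, so g_SGD/g_HUF = 0.00303623/0.0030949 = 0.9810430.
The HUF side grows by (1 + 0.0233)^1 = 1.023300.
Hence g_SGD = 1.0039013.
Annualise: 1.0039013^(1/1) − 1 = 0.003901 = 0.39%.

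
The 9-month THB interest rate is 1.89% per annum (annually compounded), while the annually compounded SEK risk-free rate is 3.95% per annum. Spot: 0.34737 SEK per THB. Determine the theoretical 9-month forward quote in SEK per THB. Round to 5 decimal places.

T = 9/12 years.
SEK growth factor: (1 + 0.0395)^(9/12) = 1.0294811.
THB accumulates by (1 + 0.0189)^(9/12) = 1.0141418.
So F = 0.34737 × 1.0294811 / 1.0141418 = 0.3526241 (SEK/THB).

0.35262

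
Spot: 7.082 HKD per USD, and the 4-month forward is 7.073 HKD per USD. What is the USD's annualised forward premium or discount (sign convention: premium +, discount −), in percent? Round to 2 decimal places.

T = 4/12 years.
USD trades forward at -0.12708% vs spot over the period.
Annualise by dividing by T: -0.0012708 / (4/12) = -0.003812 → -0.38%.

-0.38%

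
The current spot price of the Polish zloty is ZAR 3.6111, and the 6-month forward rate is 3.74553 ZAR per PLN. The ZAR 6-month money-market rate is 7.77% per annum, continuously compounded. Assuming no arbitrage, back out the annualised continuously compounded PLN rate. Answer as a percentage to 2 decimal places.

T = 6/12 years.
F/S = 3.74553/3.6111 = 1.0372269 = (growth of ZAR) / (growth of PLN).
ZAR growth factor: e^(0.0777×6/12) = 1.0396145.
That pins the PLN growth at 1.0023019.
Take logs: ln 1.0023019 / (6/12) = 0.004599, so 0.46%.

0.46%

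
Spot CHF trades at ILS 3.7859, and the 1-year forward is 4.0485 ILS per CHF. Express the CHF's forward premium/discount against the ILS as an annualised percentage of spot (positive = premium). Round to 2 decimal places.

T = 1 year.
CHF trades forward at +6.93626% vs spot over the period.
×(1/T) gives 6.94% p.a.

+6.94%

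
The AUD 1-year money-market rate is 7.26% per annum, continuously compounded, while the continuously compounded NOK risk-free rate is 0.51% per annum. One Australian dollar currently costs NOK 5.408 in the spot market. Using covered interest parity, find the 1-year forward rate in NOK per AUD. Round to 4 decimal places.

T = 1 year.
NOK accumulates by e^(0.0051×1) = 1.005113.
AUD growth factor: e^(0.0726×1) = 1.0753003.
CIP: F = S · (grow NOK)/(grow AUD) = 5.408 × 1.005113/1.0753003 = 5.055008 NOK per AUD.

5.0550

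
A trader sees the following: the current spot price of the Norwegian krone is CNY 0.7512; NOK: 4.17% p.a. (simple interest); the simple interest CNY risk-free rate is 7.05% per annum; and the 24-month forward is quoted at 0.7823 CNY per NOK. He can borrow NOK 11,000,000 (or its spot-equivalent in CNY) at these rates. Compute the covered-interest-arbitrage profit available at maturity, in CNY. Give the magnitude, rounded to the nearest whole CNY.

CNY 105,329

T = 2 years.
Keep in NOK, deliver into the forward: 11,000,000·1.083400·0.7823 = CNY 9,322,982.02.
Swap to CNY now, deposit: 11,000,000·0.7512·1.141000 = CNY 9,428,311.20.
The quoted forward undervalues NOK, so borrow NOK, convert to CNY at spot, deposit the CNY at 7.05%, and buy NOK forward at 0.7823 to cover the loan.
The gap between the two covered legs is CNY 105,329.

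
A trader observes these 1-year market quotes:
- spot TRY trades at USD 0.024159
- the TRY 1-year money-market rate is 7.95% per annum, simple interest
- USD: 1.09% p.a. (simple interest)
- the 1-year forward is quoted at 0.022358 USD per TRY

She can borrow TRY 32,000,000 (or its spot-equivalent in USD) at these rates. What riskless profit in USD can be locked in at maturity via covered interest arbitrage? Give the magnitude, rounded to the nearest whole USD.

T = 1 year.
Invest the TRY and cover forward: 32,000,000 × 1.079500 × 0.022358 = USD 772,334.75.
Convert at spot and invest in USD: 32,000,000 × 0.024159 × 1.010900 = USD 781,514.66.
The quoted forward undervalues TRY, so borrow TRY, convert to USD at spot, deposit the USD at 1.09%, and buy TRY forward at 0.022358 to cover the loan.
The gap between the two covered legs is USD 9,180.

USD 9,180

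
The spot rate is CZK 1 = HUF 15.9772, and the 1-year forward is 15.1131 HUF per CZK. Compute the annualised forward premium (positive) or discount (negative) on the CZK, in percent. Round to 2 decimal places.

-5.41%

T = 1 year.
CZK trades forward at -5.40833% vs spot over the period.
Per annum: -0.0540833 / 1 = -0.054083 = -5.41%.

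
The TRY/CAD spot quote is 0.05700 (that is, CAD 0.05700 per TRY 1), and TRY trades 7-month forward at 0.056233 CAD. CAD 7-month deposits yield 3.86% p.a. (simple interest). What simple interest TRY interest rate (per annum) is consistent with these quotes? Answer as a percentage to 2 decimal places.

6.25%

T = 7/12 years.
CIP gives F = S · g_CAD/g_TRY, so g_CAD/g_TRY = 0.056233/0.057 = 0.9865439.
CAD growth factor: 1 + 0.0386×7/12 = 1.0225167.
So the TRY growth factor = 1.0364635.
r = (1.0364635 − 1)/(7/12) = 0.062509 → 6.25%.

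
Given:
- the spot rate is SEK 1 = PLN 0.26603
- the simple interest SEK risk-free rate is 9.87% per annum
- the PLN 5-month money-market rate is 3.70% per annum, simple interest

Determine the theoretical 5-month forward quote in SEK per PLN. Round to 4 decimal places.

3.8541

T = 5/12 years.
PLN growth factor: 1 + 0.0370×5/12 = 1.0154167.
SEK accumulates by 1 + 0.0987×5/12 = 1.041125.
Forward (PLN per SEK) = 0.26603 × 1.0154167 / 1.041125 = 0.2594610.
Invert for SEK per PLN: 1 / 0.2594610 = 3.8541.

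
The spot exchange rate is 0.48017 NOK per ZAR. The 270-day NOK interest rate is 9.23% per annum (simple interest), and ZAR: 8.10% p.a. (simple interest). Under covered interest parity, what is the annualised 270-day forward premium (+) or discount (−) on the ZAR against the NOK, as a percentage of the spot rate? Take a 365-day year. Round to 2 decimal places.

T = 270/365 years.
F = S · g_NOK/g_ZAR = 0.48017 × 1.0682767/1.0599178 = 0.48395680.
(F − S)/S ÷ T = (0.48395680 − 0.48017)/0.48017/(270/365) = 0.010661 → 1.07%.

+1.07%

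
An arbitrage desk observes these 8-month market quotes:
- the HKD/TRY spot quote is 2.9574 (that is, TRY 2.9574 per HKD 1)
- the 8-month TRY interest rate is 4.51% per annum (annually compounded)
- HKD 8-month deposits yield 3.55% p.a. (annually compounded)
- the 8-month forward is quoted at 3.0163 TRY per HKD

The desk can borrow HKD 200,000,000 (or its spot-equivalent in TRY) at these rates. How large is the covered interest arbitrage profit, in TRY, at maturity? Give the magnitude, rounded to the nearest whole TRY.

T = 8/12 years.
Route A — deposit HKD, sell forward: 200,000,000 × 1.02352880352 × 3.0163 = TRY 617,453,986.01.
Route B — convert at spot, deposit TRY: 200,000,000 × 2.9574 × 1.02984507991 = TRY 609,132,767.87.
The quoted forward overvalues HKD, so borrow TRY, buy HKD at spot, deposit the HKD at 3.55%, and sell the proceeds forward at 3.0163.
Arbitrage profit = |617,453,986.01 − 609,132,767.87| = TRY 8,321,218.

TRY 8,321,218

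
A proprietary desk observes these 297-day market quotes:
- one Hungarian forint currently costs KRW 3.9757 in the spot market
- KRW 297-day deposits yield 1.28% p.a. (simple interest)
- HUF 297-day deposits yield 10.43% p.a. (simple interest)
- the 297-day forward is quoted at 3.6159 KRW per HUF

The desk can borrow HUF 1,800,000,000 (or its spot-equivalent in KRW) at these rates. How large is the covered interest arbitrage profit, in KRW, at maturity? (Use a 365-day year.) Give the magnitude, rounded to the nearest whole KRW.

T = 297/365 years.
Invest the HUF and cover forward: 1,800,000,000 × 1.084868767123 × 3.6159 = KRW 7,060,998,555.07.
Convert at spot and invest in KRW: 1,800,000,000 × 3.9757 × 1.010415342466 = KRW 7,230,794,898.68.
The quoted forward undervalues HUF, so borrow HUF, convert to KRW at spot, deposit the KRW at 1.28%, and buy HUF forward at 3.6159 to cover the loan.
The gap between the two covered legs is KRW 169,796,344.

KRW 169,796,344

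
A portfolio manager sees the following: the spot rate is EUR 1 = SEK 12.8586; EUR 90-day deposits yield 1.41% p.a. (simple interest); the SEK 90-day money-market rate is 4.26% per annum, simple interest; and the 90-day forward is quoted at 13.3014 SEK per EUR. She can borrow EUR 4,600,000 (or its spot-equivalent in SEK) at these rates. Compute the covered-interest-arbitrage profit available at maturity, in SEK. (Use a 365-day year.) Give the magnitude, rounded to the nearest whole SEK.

T = 90/365 years.
Keep in EUR, deliver into the forward: 4,600,000·1.0034767123·13.3014 = SEK 61,399,167.65.
Swap to SEK now, deposit: 4,600,000·12.8586·1.0105041096 = SEK 59,770,873.46.
The quoted forward overvalues EUR, so borrow SEK, buy EUR at spot, deposit the EUR at 1.41%, and sell the proceeds forward at 13.3014.
The gap between the two covered legs is SEK 1,628,294.

SEK 1,628,294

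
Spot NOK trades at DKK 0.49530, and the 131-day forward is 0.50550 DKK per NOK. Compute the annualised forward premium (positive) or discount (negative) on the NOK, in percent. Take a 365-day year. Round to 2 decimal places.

T = 131/365 years.
Period premium: (0.50550 − 0.4953)/0.4953 = 0.0205936.
Annualise by dividing by T: 0.0205936 / (131/365) = 0.057379 → 5.74%.

+5.74%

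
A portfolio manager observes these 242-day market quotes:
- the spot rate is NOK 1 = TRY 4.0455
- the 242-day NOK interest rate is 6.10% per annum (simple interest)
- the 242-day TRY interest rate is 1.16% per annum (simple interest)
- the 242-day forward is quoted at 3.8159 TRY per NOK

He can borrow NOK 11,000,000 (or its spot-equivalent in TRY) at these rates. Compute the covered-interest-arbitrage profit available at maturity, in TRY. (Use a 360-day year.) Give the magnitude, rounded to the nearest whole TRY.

TRY 1,151,401

T = 242/360 years.
Keep in NOK, deliver into the forward: 11,000,000·1.0410055556·3.8159 = TRY 43,696,104.10.
Swap to TRY now, deposit: 11,000,000·4.0455·1.0077977778 = TRY 44,847,505.01.
The quoted forward undervalues NOK, so borrow NOK, convert to TRY at spot, deposit the TRY at 1.16%, and buy NOK forward at 3.8159 to cover the loan.
Arbitrage profit = |43,696,104.10 − 44,847,505.01| = TRY 1,151,401.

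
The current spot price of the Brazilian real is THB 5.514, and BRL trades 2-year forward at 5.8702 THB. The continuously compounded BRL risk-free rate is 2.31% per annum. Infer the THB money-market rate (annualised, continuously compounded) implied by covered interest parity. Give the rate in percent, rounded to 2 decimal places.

T = 2 years.
F/S = 5.8702/5.514 = 1.0645992 = (growth of THB) / (growth of BRL).
BRL growth factor: e^(0.0231×2) = 1.0472838.
That pins the THB growth at 1.1149375.
Take logs: ln 1.1149375 / 2 = 0.054399, so 5.44%.

5.44%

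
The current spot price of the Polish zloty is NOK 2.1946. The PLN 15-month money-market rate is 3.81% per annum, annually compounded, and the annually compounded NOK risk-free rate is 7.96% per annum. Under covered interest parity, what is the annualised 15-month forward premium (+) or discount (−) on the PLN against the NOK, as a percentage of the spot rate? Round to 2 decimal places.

+4.02%

T = 15/12 years.
F = S · g_NOK/g_PLN = 2.1946 × 1.100471/1.0478497 = 2.3048092.
(F − S)/S ÷ T = (2.3048092 − 2.1946)/2.1946/(15/12) = 0.040175 → 4.02%.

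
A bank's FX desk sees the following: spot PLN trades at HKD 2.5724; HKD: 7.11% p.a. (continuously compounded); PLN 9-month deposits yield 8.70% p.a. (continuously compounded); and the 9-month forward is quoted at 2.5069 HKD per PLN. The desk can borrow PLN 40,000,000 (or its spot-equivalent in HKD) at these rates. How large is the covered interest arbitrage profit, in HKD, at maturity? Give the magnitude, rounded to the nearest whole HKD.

HKD 1,494,666

T = 9/12 years.
Invest the PLN and cover forward: 40,000,000 × 1.06742584749 × 2.5069 = HKD 107,037,194.28.
Convert at spot and invest in HKD: 40,000,000 × 2.5724 × 1.05477239045 = HKD 108,531,859.89.
The quoted forward undervalues PLN, so borrow PLN, convert to HKD at spot, deposit the HKD at 7.11%, and buy PLN forward at 2.5069 to cover the loan.
Arbitrage profit = |107,037,194.28 − 108,531,859.89| = HKD 1,494,666.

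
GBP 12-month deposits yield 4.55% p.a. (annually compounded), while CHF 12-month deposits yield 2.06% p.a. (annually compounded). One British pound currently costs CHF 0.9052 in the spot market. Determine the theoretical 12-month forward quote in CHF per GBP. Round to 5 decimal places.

T = 1 year.
CHF growth factor: (1 + 0.0206)^1 = 1.020600.
GBP accumulates by (1 + 0.0455)^1 = 1.045500.
CIP: F = S · (grow CHF)/(grow GBP) = 0.9052 × 1.020600/1.045500 = 0.8836414 CHF per GBP.

0.88364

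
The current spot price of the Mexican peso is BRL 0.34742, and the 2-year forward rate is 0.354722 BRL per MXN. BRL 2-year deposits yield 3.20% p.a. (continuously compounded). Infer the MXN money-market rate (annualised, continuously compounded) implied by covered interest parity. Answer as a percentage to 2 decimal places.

T = 2 years.
By CIP, F/S equals the BRL-to-MXN growth ratio: 0.354722/0.34742 = 1.0210178.
BRL growth factor: e^(0.0320×2) = 1.0660924.
So the MXN growth factor = 1.0441467.
r = ln(1.0441467)/2 = 0.021600 → 2.16%.

2.16%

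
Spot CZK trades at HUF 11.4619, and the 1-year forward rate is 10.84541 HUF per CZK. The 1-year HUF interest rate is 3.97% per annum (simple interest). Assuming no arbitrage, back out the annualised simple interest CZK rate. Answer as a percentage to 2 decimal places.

T = 1 year.
CIP gives F = S · g_HUF/g_CZK, so g_HUF/g_CZK = 10.84541/11.4619 = 0.9462140.
The HUF side grows by 1 + 0.0397×1 = 1.039700.
So the CZK growth factor = 1.0988001.
r = (1.0988001 − 1)/1 = 0.098800 → 9.88%.

9.88%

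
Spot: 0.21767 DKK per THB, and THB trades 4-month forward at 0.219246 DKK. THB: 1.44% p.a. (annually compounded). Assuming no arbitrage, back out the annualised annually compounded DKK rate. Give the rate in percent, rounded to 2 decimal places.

T = 4/12 years.
F/S = 0.219246/0.21767 = 1.0072403 = (growth of DKK) / (growth of THB).
The THB side grows by (1 + 0.0144)^(4/12) = 1.0047771.
That pins the DKK growth at 1.012052.
r = 1.012052^(12/4) − 1 = 0.036594 → 3.66%.

3.66%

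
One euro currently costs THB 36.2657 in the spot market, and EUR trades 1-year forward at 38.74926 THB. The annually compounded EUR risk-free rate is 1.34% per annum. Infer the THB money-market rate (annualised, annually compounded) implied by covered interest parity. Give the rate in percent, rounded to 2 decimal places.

T = 1 year.
F/S = 38.74926/36.2657 = 1.0684823 = (growth of THB) / (growth of EUR).
EUR growth factor: (1 + 0.0134)^1 = 1.013400.
So the THB growth factor = 1.082800.
Annualise: 1.082800^(1/1) − 1 = 0.082800 = 8.28%.

8.28%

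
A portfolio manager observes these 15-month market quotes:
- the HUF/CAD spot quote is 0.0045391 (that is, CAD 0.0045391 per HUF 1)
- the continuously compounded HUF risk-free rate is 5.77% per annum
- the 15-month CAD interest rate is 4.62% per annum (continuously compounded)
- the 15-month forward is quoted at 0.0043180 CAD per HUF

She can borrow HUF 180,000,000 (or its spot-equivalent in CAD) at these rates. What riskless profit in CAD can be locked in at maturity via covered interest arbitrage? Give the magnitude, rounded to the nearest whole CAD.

CAD 30,241

T = 15/12 years.
Invest the HUF and cover forward: 180,000,000 × 1.07478968 × 0.0043180 = CAD 835,369.53.
Convert at spot and invest in CAD: 180,000,000 × 0.0045391 × 1.0594501 = CAD 865,610.99.
The quoted forward undervalues HUF, so borrow HUF, convert to CAD at spot, deposit the CAD at 4.62%, and buy HUF forward at 0.0043180 to cover the loan.
Profit = 865,610.99 − 835,369.53 = CAD 30,241.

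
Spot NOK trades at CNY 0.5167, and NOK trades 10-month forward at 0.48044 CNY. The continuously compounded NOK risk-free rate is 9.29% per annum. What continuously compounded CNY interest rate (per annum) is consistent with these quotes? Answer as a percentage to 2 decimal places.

0.56%

T = 10/12 years.
CIP gives F = S · g_CNY/g_NOK, so g_CNY/g_NOK = 0.48044/0.5167 = 0.9298239.
The NOK side grows by e^(0.0929×10/12) = 1.0804922.
That pins the CNY growth at 1.0046675.
r = ln(1.0046675)/(10/12) = 0.005588 → 0.56%.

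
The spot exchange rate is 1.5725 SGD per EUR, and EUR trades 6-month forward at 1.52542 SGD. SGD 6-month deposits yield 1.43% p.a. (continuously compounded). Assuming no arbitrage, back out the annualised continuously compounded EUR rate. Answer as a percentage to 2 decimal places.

7.51%

T = 6/12 years.
F/S = 1.52542/1.5725 = 0.9700604 = (growth of SGD) / (growth of EUR).
SGD growth factor: e^(0.0143×6/12) = 1.0071756.
Hence g_EUR = 1.0382607.
Take logs: ln 1.0382607 / (6/12) = 0.075094, so 7.51%.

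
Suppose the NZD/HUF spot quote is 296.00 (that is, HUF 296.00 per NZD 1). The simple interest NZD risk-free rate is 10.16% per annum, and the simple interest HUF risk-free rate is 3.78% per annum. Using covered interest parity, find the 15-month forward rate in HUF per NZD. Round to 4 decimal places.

275.0541

T = 15/12 years.
Growth of 1 HUF over T: 1 + 0.0378×15/12 = 1.047250.
Growth of 1 NZD over T: 1 + 0.1016×15/12 = 1.127000.
So F = 296.0 × 1.047250 / 1.127000 = 275.054126 (HUF/NZD).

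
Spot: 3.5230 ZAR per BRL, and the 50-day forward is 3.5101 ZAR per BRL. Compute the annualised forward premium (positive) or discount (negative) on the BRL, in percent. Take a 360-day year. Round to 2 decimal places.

-2.64%

T = 50/360 years.
BRL trades forward at -0.36617% vs spot over the period.
Per annum: -0.0036617 / (50/360) = -0.026364 = -2.64%.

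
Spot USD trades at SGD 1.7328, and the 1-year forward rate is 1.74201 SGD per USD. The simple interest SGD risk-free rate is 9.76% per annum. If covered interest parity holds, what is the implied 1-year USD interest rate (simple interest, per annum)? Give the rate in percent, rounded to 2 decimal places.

T = 1 year.
CIP gives F = S · g_SGD/g_USD, so g_SGD/g_USD = 1.74201/1.7328 = 1.0053151.
The SGD side grows by 1 + 0.0976×1 = 1.097600.
That pins the USD growth at 1.091797.
(1.091797 − 1)/T = 0.091797, i.e. 9.18%.

9.18%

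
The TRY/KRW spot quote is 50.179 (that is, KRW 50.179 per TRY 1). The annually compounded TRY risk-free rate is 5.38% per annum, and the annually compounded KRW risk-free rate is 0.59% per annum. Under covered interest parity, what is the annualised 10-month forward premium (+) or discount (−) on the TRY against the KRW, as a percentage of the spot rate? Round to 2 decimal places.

-4.56%

T = 10/12 years.
F = S · g_KRW/g_TRY = 50.179 × 1.0049143/1.0446364 = 48.270953.
Annualised premium = (F − S)/S × (1/T) = (48.270953 − 50.179)/50.179 ÷ (10/12) = -4.56%.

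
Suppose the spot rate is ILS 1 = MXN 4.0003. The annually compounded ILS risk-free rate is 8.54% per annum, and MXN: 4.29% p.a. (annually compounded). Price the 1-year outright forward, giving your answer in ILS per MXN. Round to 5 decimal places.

T = 1 year.
Growth of 1 MXN over T: (1 + 0.0429)^1 = 1.042900.
Growth of 1 ILS over T: (1 + 0.0854)^1 = 1.085400.
Forward (MXN per ILS) = 4.0003 × 1.042900 / 1.085400 = 3.843664.
Quoted the other way: 1/3.843664 = 0.26017 ILS per MXN.

0.26017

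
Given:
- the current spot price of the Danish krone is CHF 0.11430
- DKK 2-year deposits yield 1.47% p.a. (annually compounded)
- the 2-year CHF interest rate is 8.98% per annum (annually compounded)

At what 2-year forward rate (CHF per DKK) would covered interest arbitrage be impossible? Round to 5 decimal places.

0.13185

T = 2 years.
Growth of 1 CHF over T: (1 + 0.0898)^2 = 1.187664.
DKK growth factor: (1 + 0.0147)^2 = 1.0296161.
So F = 0.1143 × 1.187664 / 1.0296161 = 0.1318453 (CHF/DKK).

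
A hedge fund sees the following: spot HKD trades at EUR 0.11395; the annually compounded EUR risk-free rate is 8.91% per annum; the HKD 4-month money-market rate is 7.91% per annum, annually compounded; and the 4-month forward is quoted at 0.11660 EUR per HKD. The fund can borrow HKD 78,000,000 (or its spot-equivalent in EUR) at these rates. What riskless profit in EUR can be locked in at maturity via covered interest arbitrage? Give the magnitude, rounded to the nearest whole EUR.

T = 4/12 years.
Keep in HKD, deliver into the forward: 78,000,000·1.025700493·0.11660 = EUR 9,328,540.84.
Swap to EUR now, deposit: 78,000,000·0.11395·1.028859138 = EUR 9,144,602.90.
The quoted forward overvalues HKD, so borrow EUR, buy HKD at spot, deposit the HKD at 7.91%, and sell the proceeds forward at 0.11660.
Arbitrage profit = |9,328,540.84 − 9,144,602.90| = EUR 183,938.

EUR 183,938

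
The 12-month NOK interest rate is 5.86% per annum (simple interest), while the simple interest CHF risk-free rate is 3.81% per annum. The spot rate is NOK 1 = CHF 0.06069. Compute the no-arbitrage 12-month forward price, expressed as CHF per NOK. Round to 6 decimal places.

0.059515

T = 1 year.
CHF growth factor: 1 + 0.0381×1 = 1.038100.
NOK growth factor: 1 + 0.0586×1 = 1.058600.
So F = 0.06069 × 1.038100 / 1.058600 = 0.05951473 (CHF/NOK).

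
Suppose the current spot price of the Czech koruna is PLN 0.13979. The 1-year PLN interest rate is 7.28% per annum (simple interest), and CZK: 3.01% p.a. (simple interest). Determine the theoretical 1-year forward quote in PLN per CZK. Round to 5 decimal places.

T = 1 year.
Growth of 1 PLN over T: 1 + 0.0728×1 = 1.072800.
CZK growth factor: 1 + 0.0301×1 = 1.030100.
CIP: F = S · (grow PLN)/(grow CZK) = 0.13979 × 1.072800/1.030100 = 0.1455846 PLN per CZK.

0.14558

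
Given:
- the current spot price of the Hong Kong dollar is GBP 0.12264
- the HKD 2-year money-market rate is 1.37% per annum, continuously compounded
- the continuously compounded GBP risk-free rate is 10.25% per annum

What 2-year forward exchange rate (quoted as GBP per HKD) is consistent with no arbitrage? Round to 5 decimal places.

T = 2 years.
Growth of 1 GBP over T: e^(0.1025×2) = 1.2275251.
HKD growth factor: e^(0.0137×2) = 1.0277788.
Forward (GBP per HKD) = 0.12264 × 1.2275251 / 1.0277788 = 0.1464748.

0.14647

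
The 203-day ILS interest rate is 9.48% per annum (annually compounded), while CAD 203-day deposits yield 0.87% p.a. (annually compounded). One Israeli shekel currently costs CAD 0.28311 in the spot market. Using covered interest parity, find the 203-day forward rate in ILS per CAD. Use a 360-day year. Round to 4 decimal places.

T = 203/360 years.
Growth of 1 CAD over T: (1 + 0.0087)^(203/360) = 1.0048966.
ILS accumulates by (1 + 0.0948)^(203/360) = 1.0523991.
Forward (CAD per ILS) = 0.28311 × 1.0048966 / 1.0523991 = 0.2703312.
Quoted the other way: 1/0.2703312 = 3.6992 ILS per CAD.

3.6992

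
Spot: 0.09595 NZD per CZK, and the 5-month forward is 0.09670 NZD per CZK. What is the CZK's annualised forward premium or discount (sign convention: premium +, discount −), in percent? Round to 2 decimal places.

+1.88%

T = 5/12 years.
Period premium: (0.09670 − 0.09595)/0.09595 = 0.0078166.
×(1/T) gives 1.88% p.a.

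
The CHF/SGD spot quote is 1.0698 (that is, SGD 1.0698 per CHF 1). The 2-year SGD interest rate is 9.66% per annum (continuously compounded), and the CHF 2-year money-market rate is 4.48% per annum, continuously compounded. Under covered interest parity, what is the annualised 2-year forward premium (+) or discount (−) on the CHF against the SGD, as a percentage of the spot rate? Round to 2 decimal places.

+5.46%

T = 2 years.
No-arbitrage forward: 1.0698 × 1.2131254 / 1.0937367 = 1.1865758 SGD/CHF.
(F − S)/S ÷ T = (1.1865758 − 1.0698)/1.0698/2 = 0.054578 → 5.46%.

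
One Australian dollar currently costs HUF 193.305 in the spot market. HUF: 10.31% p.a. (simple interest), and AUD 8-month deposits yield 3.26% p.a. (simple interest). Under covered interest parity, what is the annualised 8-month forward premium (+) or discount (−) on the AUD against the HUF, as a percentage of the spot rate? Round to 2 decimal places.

+6.90%

T = 8/12 years.
No-arbitrage forward: 193.305 × 1.0687333 / 1.0217333 = 202.197081 HUF/AUD.
Annualised premium = (F − S)/S × (1/T) = (202.197081 − 193.305)/193.305 ÷ (8/12) = 6.90%.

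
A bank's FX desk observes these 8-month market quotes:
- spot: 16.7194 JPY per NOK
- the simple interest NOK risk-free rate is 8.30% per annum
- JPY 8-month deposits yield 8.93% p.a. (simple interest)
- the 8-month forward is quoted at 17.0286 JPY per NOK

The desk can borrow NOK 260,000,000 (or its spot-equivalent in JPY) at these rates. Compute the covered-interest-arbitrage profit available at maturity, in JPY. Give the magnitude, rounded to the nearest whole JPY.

T = 8/12 years.
Invest the NOK and cover forward: 260,000,000 × 1.055333333333 × 17.0286 = JPY 4,672,420,792.00.
Convert at spot and invest in JPY: 260,000,000 × 16.7194 × 1.059533333333 = JPY 4,605,838,019.47.
The quoted forward overvalues NOK, so borrow JPY, buy NOK at spot, deposit the NOK at 8.30%, and sell the proceeds forward at 17.0286.
The gap between the two covered legs is JPY 66,582,773.

JPY 66,582,773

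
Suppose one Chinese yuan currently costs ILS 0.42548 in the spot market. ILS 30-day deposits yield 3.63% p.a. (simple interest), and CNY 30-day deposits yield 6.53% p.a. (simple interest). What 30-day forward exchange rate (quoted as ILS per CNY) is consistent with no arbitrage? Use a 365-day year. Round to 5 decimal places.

0.42447

T = 30/365 years.
Growth of 1 ILS over T: 1 + 0.0363×30/365 = 1.0029836.
Growth of 1 CNY over T: 1 + 0.0653×30/365 = 1.0053671.
So F = 0.42548 × 1.0029836 / 1.0053671 = 0.4244713 (ILS/CNY).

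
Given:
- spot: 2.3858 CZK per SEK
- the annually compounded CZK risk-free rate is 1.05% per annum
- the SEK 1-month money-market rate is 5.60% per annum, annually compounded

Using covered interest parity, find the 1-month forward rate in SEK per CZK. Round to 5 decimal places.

T = 1/12 years.
Growth of 1 CZK over T: (1 + 0.0105)^(1/12) = 1.0008708.
SEK accumulates by (1 + 0.0560)^(1/12) = 1.004551.
Forward (CZK per SEK) = 2.3858 × 1.0008708 / 1.004551 = 2.377060.
Quoted the other way: 1/2.377060 = 0.42069 SEK per CZK.

0.42069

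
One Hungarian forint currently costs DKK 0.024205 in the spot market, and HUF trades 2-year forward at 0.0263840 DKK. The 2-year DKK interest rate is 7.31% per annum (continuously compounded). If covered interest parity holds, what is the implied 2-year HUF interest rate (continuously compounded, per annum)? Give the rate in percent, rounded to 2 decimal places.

T = 2 years.
F/S = 0.026384/0.024205 = 1.0900227 = (growth of DKK) / (growth of HUF).
DKK growth factor: e^(0.0731×2) = 1.1574277.
So the HUF growth factor = 1.0618382.
r = ln(1.0618382)/2 = 0.030001 → 3.00%.

3.00%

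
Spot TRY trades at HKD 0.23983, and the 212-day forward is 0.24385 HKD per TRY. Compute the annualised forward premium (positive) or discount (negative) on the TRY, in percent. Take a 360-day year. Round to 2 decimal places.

+2.85%

T = 212/360 years.
TRY trades forward at +1.67619% vs spot over the period.
Annualise by dividing by T: 0.0167619 / (212/360) = 0.028464 → 2.85%.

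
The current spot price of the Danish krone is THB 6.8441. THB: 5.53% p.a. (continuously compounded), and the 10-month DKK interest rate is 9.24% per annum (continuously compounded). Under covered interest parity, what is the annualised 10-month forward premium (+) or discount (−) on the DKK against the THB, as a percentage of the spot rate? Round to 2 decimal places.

T = 10/12 years.
No-arbitrage forward: 6.8441 × 1.0471617 / 1.0800421 = 6.6357408 THB/DKK.
Annualised premium = (F − S)/S × (1/T) = (6.6357408 − 6.8441)/6.8441 ÷ (10/12) = -3.65%.

-3.65%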